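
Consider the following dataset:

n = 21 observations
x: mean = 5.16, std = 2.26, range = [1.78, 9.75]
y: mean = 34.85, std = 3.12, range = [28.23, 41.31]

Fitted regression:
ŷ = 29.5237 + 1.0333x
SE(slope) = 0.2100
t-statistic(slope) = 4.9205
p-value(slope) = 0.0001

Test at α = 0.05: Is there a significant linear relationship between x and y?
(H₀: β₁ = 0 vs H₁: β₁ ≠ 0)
p-value = 0.0001 < α = 0.05, so we reject H₀. The relationship is significant.

Hypothesis test for the slope coefficient:

H₀: β₁ = 0 (no linear relationship)
H₁: β₁ ≠ 0 (linear relationship exists)

Test statistic: t = β̂₁ / SE(β̂₁) = 1.0333 / 0.2100 = 4.9205

p = 0.0001: how often a slope estimate this far from 0 (in SE units) would arise by chance if β₁ were truly 0.

Decision rule: reject H₀ if p-value < α.
p-value = 0.0001 < α = 0.05 → reject H₀.

At α = 0.05 the data do provide convincing evidence of a nonzero slope.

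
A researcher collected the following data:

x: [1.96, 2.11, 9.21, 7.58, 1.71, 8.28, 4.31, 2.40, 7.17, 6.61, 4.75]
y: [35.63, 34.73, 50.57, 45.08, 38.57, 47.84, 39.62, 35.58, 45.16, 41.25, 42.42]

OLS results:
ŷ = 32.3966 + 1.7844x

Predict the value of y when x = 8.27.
ŷ = 47.1536

x = 8.27 lies inside the observed range [1.71, 9.21], so the fitted equation applies directly:

ŷ = 32.3966 + 1.7844 × 8.27
ŷ = 32.3966 + 14.7570
ŷ = 47.1536

This is the fitted mean response at that x — an individual observation would come with a wider prediction interval.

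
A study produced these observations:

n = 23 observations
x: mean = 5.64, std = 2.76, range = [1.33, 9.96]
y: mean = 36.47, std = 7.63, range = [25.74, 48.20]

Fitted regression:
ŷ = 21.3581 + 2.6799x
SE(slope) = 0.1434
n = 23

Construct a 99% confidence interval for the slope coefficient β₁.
The 99% CI for β₁ is (2.2739, 3.0859)

Confidence interval for the slope:

The 99% CI for β₁ is: β̂₁ ± t*(α/2, n-2) × SE(β̂₁)

Step 1: Find critical t-value
- Confidence level = 0.99
- Degrees of freedom = n - 2 = 23 - 2 = 21
- t*(α/2, 21) = 2.8314

Step 2: Calculate margin of error
Margin = 2.8314 × 0.1434 = 0.4060

Step 3: Construct interval
CI = 2.6799 ± 0.4060
CI = (2.2739, 3.0859)

Interpretation: each one-unit increase in x is associated with a change in mean y of between 2.2739 and 3.0859, with 99% confidence.
The interval does not include 0, suggesting a significant linear relationship.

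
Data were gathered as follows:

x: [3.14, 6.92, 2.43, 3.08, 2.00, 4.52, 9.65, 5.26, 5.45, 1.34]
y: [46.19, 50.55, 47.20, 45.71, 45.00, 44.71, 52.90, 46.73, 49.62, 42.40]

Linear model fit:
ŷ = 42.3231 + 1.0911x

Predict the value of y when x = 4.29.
ŷ = 47.0039

To predict y for x = 4.29, substitute into the regression equation:

ŷ = 42.3231 + 1.0911 × 4.29
ŷ = 42.3231 + 4.6808
ŷ = 47.0039

This is the fitted mean response at that x — an individual observation would come with a wider prediction interval.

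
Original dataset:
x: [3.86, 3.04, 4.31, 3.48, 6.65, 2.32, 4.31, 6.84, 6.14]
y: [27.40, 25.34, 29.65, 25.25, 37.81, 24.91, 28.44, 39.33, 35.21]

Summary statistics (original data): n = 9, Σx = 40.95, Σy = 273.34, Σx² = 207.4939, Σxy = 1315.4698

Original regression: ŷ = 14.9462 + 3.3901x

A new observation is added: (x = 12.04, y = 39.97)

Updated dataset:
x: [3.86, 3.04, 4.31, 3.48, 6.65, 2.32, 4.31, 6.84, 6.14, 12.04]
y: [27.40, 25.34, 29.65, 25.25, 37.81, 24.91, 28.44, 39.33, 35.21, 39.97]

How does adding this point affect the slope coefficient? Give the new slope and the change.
Adding the point moves β₁ from 3.3901 to 1.9045, i.e. it decreases by 1.4856 (-43.8%).

x = 12.04 lies well outside the original x-range [2.32, 6.84] (x̄ ≈ 4.55), so this observation has high leverage and can move the slope substantially.

Step 1: Update the sums with the new point (n goes from 9 to 10)
Σx  = 40.95 + 12.04 = 52.99
Σy  = 273.34 + 39.97 = 313.31
Σx² = 207.4939 + 12.04² = 207.4939 + 144.9616 = 352.4555
Σxy = 1315.4698 + 12.04×39.97 = 1315.4698 + 481.2388 = 1796.7086

Step 2: Recompute the slope with b₁ = (nΣxy − ΣxΣy) / (nΣx² − (Σx)²)
Numerator   = 10×1796.7086 − 52.99×313.31 = 17967.0860 − 16602.2969 = 1364.7891
Denominator = 10×352.4555 − 52.99² = 3524.5550 − 2807.9401 = 716.6149
b₁(new) = 1364.7891 / 716.6149 = 1.9045

(Same formula on the original sums: (9×1315.4698 − 40.95×273.34) / (9×207.4939 − 40.95²) = 645.9552 / 190.5426 = 3.3901, matching the given fit.)

Step 3: Change in slope
Δβ₁ = 1.9045 − 3.3901 = -1.4856
Relative change = -1.4856 / 3.3901 × 100% = -43.8%
→ the slope decreases when the point is added.

Because the point sits below the extension of the original line at a high-leverage x, it tilts the fit down.
In practice: investigate whether it comes from the same population as the rest of the sample; check such a point for data-entry or measurement error.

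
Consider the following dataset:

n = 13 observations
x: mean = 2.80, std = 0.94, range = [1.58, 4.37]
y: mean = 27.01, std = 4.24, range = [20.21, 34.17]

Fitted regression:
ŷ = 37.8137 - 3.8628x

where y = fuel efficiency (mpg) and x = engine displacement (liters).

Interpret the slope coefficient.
An increase of one liter in engine displacement is associated with a 3.8628 mpg decrease in predicted fuel efficiency.

The slope coefficient β₁ = -3.8628 represents the marginal effect of engine displacement on fuel efficiency.

Interpretation:
- Engine displacement up by 1 liter → predicted fuel efficiency decreases by 3.8628 mpg
- This is a linear approximation: the same per-unit change is assumed across the whole observed x range
- The slope describes association in these data, not necessarily a causal effect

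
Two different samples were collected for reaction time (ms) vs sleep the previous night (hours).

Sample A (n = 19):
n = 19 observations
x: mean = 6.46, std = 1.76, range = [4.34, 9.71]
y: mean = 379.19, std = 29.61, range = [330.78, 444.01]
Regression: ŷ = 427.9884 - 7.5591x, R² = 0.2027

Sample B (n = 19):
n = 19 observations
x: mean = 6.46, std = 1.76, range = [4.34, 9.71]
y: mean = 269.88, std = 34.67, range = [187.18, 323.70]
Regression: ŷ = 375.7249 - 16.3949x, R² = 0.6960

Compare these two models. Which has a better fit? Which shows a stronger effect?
Model B has the better fit (R² = 0.6960 vs 0.2027). Model B shows the stronger effect (|β₁| = 16.3949 vs 7.5591).

Model Comparison:

Fit — compare R²:
- Model A: R² = 0.2027 → 20.27% of variance in reaction time explained
- Model B: R² = 0.6960 → 69.60% of variance in reaction time explained
- 0.6960 > 0.2027 → Model B has the better fit

Effect size (slope magnitude):
- Model A: β₁ = -7.5591 → predicted reaction time falls 7.5591 ms per additional hour of sleep
- Model B: β₁ = -16.3949 → predicted reaction time falls 16.3949 ms per additional hour of sleep
- |-7.5591| < |-16.3949| → Model B shows the stronger marginal effect

Note: R² measures how tightly points cluster around the line; β₁ measures how steep the line is — they answer different questions.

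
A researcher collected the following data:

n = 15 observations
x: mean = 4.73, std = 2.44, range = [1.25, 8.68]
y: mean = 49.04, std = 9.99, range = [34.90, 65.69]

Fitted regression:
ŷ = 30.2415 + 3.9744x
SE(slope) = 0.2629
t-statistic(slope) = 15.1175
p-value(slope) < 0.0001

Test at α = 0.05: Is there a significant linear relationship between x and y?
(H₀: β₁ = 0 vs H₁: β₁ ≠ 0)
p-value < 0.0001 < α = 0.05, so we reject H₀. The relationship is significant.

Hypothesis test for the slope coefficient:

H₀: β₁ = 0 (no linear relationship)
H₁: β₁ ≠ 0 (linear relationship exists)

Test statistic: t = β̂₁ / SE(β̂₁) = 3.9744 / 0.2629 = 15.1175

p < 0.0001: how often a slope estimate this far from 0 (in SE units) would arise by chance if β₁ were truly 0.

Decision rule: reject H₀ if p-value < α.
p-value < 0.0001 < α = 0.05 → reject H₀.

There is sufficient evidence at the 5% significance level to conclude that a linear relationship exists between x and y.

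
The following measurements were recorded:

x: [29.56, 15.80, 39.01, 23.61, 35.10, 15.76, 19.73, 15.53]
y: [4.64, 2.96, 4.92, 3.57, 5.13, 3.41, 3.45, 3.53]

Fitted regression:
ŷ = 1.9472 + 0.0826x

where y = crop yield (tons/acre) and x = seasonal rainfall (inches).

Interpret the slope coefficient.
On average, crop yield is about 0.0826 tons/acre higher for every extra inch of rainfall.

β₁ = 0.0826 is the change in predicted crop yield (tons/acre) per additional inch of rainfall.

Interpretation:
- Rainfall up by 1 inch → predicted crop yield increases by 0.0826 tons/acre
- The effect is assumed constant over the observed range of x (linearity)
- The slope describes association in these data, not necessarily a causal effect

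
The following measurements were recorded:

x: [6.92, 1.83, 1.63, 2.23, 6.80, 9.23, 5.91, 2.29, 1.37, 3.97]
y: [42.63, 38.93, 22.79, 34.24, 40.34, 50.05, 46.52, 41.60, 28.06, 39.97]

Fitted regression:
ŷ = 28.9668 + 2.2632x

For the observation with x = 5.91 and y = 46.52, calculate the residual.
Residual = 4.1777

The residual is the difference between the actual value and the predicted value:

Residual = y - ŷ

Step 1: Calculate predicted value
ŷ = 28.9668 + 2.2632 × 5.91
ŷ = 42.3423

Step 2: Calculate residual
Residual = 46.52 - 42.3423
Residual = 4.1777

Interpretation: the model underestimates the actual value by 4.1777 at this point (positive residual → observation lies above the fitted line).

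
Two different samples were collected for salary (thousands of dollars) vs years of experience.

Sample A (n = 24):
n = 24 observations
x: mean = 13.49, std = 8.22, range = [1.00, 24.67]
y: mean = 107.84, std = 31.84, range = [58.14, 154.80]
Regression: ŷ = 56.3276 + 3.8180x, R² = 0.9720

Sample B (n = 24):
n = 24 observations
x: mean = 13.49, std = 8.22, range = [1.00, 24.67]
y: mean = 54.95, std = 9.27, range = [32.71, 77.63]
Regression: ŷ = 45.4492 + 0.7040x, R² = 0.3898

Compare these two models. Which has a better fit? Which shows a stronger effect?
Model A has the better fit (R² = 0.9720 vs 0.3898). Model A shows the stronger effect (|β₁| = 3.8180 vs 0.7040).

Model Comparison:

Fit — compare R²:
- Model A: R² = 0.9720 → 97.20% of variance in salary explained
- Model B: R² = 0.3898 → 38.98% of variance in salary explained
- 0.9720 > 0.3898 → Model A has the better fit

Which has the larger per-year effect? (|β₁|)
- Model A: β₁ = 3.8180 → predicted salary rises 3.8180 thousand dollars per additional year of experience
- Model B: β₁ = 0.7040 → predicted salary rises 0.7040 thousand dollars per additional year of experience
- |3.8180| > |0.7040| → Model A shows the stronger marginal effect

Notes:
- R² measures how tightly points cluster around the line; β₁ measures how steep the line is — they answer different questions.
- The two samples could reflect different populations, time periods, or measurement quality.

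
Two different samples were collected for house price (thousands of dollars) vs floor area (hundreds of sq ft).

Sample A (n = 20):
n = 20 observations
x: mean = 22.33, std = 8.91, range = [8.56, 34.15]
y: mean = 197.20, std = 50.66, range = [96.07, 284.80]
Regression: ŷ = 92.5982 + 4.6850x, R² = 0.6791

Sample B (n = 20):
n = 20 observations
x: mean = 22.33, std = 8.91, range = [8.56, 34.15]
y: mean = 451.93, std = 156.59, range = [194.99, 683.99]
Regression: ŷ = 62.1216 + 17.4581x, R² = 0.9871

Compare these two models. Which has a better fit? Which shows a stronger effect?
Model B has the better fit (R² = 0.9871 vs 0.6791). Model B shows the stronger effect (|β₁| = 17.4581 vs 4.6850).

Model Comparison:

Fit — compare R²:
- Model A: R² = 0.6791 → 67.91% of variance in house price explained
- Model B: R² = 0.9871 → 98.71% of variance in house price explained
- 0.9871 > 0.6791 → Model B has the better fit

Strength of effect — compare |β₁|:
- Model A: β₁ = 4.6850 → predicted house price rises 4.6850 thousand dollars per additional hundred sq ft of floor area
- Model B: β₁ = 17.4581 → predicted house price rises 17.4581 thousand dollars per additional hundred sq ft of floor area
- |4.6850| < |17.4581| → Model B shows the stronger marginal effect

Note: The two samples could reflect different populations, time periods, or measurement quality.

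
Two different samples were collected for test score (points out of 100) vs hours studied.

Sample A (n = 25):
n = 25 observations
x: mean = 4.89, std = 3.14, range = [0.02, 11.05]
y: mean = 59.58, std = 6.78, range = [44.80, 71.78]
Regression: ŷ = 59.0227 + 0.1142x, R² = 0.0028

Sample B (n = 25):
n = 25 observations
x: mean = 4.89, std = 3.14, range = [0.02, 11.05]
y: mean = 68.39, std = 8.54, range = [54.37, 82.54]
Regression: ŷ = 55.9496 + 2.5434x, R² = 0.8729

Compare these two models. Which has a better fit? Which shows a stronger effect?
Model B has the better fit (R² = 0.8729 vs 0.0028). Model B shows the stronger effect (|β₁| = 2.5434 vs 0.1142).

Model Comparison:

Goodness of fit (R²):
- Model A: R² = 0.0028 → 0.28% of variance in test score explained
- Model B: R² = 0.8729 → 87.29% of variance in test score explained
- 0.8729 > 0.0028 → Model B has the better fit

Which has the larger per-hour effect? (|β₁|)
- Model A: β₁ = 0.1142 → predicted test score rises 0.1142 points per additional hour of study time
- Model B: β₁ = 2.5434 → predicted test score rises 2.5434 points per additional hour of study time
- |0.1142| < |2.5434| → Model B shows the stronger marginal effect

Notes:
- A steeper slope doesn't make a better model if the scatter around the line is large.
- A better fit (higher R²) doesn't necessarily mean a more important relationship.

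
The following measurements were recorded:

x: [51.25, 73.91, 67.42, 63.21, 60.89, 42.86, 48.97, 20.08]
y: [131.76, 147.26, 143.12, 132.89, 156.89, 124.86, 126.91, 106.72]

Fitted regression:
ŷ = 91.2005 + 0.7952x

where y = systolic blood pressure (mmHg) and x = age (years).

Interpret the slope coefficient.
On average, blood pressure is about 0.7952 mmHg higher for every extra year of age.

The slope coefficient β₁ = 0.7952 represents the marginal effect of age on blood pressure.

Interpretation:
- Age up by 1 year → predicted blood pressure increases by 0.7952 mmHg
- This is a linear approximation: the same per-unit change is assumed across the whole observed x range

(β₀ = 91.2005 is the fitted value at x = 0 and is not part of the slope interpretation.)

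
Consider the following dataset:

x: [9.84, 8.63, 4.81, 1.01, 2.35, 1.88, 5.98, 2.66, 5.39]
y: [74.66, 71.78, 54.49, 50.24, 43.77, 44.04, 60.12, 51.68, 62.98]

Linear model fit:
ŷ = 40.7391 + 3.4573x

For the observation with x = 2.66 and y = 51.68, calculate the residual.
Residual = 1.7445

The residual is the difference between the actual value and the predicted value:

Residual = y - ŷ

Step 1: Calculate predicted value
ŷ = 40.7391 + 3.4573 × 2.66
ŷ = 49.9355

Step 2: Calculate residual
Residual = 51.68 - 49.9355
Residual = 1.7445

Interpretation: the model underestimates the actual value by 1.7445 at this point (positive residual → observation lies above the fitted line).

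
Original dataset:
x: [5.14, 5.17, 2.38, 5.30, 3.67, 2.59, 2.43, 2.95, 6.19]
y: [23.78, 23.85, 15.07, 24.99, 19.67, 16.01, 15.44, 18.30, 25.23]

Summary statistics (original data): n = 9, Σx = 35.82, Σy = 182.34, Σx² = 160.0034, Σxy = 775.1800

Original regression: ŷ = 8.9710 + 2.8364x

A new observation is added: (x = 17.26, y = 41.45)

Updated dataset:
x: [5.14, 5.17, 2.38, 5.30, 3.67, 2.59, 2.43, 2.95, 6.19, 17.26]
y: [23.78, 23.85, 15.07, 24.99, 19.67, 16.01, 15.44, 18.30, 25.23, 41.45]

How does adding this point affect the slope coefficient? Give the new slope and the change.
New slope β₁ = 1.7185 versus 2.8364 before: a change of -1.1179 (-39.4%).

The new point has HIGH LEVERAGE: x = 17.26 is far from the original mean x̄ = 35.82/9 ≈ 3.98 (original range [2.38, 6.19]).

Step 1: Update the sums with the new point (n goes from 9 to 10)
Σx  = 35.82 + 17.26 = 53.08
Σy  = 182.34 + 41.45 = 223.79
Σx² = 160.0034 + 17.26² = 160.0034 + 297.9076 = 457.9110
Σxy = 775.1800 + 17.26×41.45 = 775.1800 + 715.4270 = 1490.6070

Step 2: Recompute the slope with b₁ = (nΣxy − ΣxΣy) / (nΣx² − (Σx)²)
Numerator   = 10×1490.6070 − 53.08×223.79 = 14906.0700 − 11878.7732 = 3027.2968
Denominator = 10×457.9110 − 53.08² = 4579.1100 − 2817.4864 = 1761.6236
b₁(new) = 3027.2968 / 1761.6236 = 1.7185

(Same formula on the original sums: (9×775.1800 − 35.82×182.34) / (9×160.0034 − 35.82²) = 445.2012 / 156.9582 = 2.8364, matching the given fit.)

Step 3: Change in slope
Δβ₁ = 1.7185 − 2.8364 = -1.1179
Relative change = -1.1179 / 2.8364 × 100% = -39.4%
→ the slope decreases when the point is added.

A high-leverage point only changes the slope if it is off the original line; here y = 41.45 is below the original trend, so the slope decreases.
In practice: check such a point for data-entry or measurement error; investigate whether it comes from the same population as the rest of the sample.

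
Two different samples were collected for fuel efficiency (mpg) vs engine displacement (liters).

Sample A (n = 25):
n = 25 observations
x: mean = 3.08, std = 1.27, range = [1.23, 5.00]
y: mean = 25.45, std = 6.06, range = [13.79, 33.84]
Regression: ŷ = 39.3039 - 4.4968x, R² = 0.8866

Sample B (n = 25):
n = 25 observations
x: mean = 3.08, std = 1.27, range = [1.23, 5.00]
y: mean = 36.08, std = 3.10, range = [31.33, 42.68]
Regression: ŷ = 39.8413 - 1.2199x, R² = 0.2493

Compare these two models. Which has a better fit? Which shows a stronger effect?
Model A has the better fit (R² = 0.8866 vs 0.2493). Model A shows the stronger effect (|β₁| = 4.4968 vs 1.2199).

Model Comparison:

Fit — compare R²:
- Model A: R² = 0.8866 → 88.66% of variance in fuel efficiency explained
- Model B: R² = 0.2493 → 24.93% of variance in fuel efficiency explained
- 0.8866 > 0.2493 → Model A has the better fit

Strength of effect — compare |β₁|:
- Model A: β₁ = -4.4968 → predicted fuel efficiency falls 4.4968 mpg per additional liter of engine displacement
- Model B: β₁ = -1.2199 → predicted fuel efficiency falls 1.2199 mpg per additional liter of engine displacement
- |-4.4968| > |-1.2199| → Model A shows the stronger marginal effect

Note: The two samples could reflect different populations, time periods, or measurement quality.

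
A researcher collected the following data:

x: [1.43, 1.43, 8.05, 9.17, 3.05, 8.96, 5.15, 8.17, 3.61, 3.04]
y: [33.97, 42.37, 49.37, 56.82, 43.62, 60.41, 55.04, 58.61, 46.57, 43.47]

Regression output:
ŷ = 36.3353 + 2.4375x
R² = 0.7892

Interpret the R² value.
The model explains 78.92% of the variance in y (R² = 0.7892), leaving 21.08% unexplained; the fit is strong.

R² = 1 − SS_res/SS_tot compares the residual scatter to the total scatter of y about its mean.

Here R² = 0.7892:
- Explained: 78.92% of the variation in y
- Unexplained (residual): 100% − 78.92% = 21.08%
- Rule of thumb (below 0.3 weak; 0.3 to below 0.7 moderate; 0.7 and above strong) → strong

Note: R² never decreases when predictors are added, so it should not be used alone to compare models of different size.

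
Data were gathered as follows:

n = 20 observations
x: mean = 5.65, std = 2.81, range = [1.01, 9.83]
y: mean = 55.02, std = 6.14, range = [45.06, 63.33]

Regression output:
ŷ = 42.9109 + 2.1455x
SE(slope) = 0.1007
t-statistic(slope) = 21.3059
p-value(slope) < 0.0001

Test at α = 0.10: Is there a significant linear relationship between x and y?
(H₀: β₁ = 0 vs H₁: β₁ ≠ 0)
p-value < 0.0001 < α = 0.10, so we reject H₀. The relationship is significant.

Hypothesis test for the slope coefficient:

H₀: β₁ = 0 (no linear relationship)
H₁: β₁ ≠ 0 (linear relationship exists)

Test statistic: t = β̂₁ / SE(β̂₁) = 2.1455 / 0.1007 = 21.3059

With df = 18, the two-sided p-value for |t| = 21.3059 is <0.0001.

Decision rule: reject H₀ if p-value < α.
p-value < 0.0001 < α = 0.10 → reject H₀.

There is sufficient evidence at the 10% significance level to conclude that a linear relationship exists between x and y.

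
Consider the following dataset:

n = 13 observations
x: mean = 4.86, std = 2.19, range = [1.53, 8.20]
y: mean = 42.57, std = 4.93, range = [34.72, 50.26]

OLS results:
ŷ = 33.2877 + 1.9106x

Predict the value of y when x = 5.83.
ŷ = 44.4265

Plug x = 5.83 into the fitted line:

ŷ = 33.2877 + 1.9106 × 5.83
ŷ = 33.2877 + 11.1388
ŷ = 44.4265

This is a point prediction; actual observations scatter around it by roughly the residual standard deviation.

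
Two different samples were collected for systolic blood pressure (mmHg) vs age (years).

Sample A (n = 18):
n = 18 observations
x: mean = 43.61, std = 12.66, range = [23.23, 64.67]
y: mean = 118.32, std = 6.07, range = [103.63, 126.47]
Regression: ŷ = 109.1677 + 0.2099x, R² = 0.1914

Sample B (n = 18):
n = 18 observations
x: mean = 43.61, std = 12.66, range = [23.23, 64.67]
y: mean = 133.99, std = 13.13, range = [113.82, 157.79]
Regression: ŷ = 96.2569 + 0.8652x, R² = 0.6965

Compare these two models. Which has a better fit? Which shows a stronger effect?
Model B has the better fit (R² = 0.6965 vs 0.1914). Model B shows the stronger effect (|β₁| = 0.8652 vs 0.2099).

Model Comparison:

Fit — compare R²:
- Model A: R² = 0.1914 → 19.14% of variance in blood pressure explained
- Model B: R² = 0.6965 → 69.65% of variance in blood pressure explained
- 0.6965 > 0.1914 → Model B has the better fit

Strength of effect — compare |β₁|:
- Model A: β₁ = 0.2099 → predicted blood pressure rises 0.2099 mmHg per additional year of age
- Model B: β₁ = 0.8652 → predicted blood pressure rises 0.8652 mmHg per additional year of age
- |0.2099| < |0.8652| → Model B shows the stronger marginal effect

Note: A better fit (higher R²) doesn't necessarily mean a more important relationship.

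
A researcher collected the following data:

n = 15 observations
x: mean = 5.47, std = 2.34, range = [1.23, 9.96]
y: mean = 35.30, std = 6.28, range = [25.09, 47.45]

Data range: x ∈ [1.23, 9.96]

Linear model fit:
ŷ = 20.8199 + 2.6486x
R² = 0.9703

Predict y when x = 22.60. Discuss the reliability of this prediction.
The equation gives ŷ = 80.6783; however x = 22.60 is 12.64 units above the observed range, so this extrapolated value should not be trusted.

Prediction calculation:
ŷ = 20.8199 + 2.6486 × 22.60
ŷ = 80.6783

Reliability:
- Data range: x ∈ [1.23, 9.96]
- Prediction point: x = 22.60 is 12.64 units above the observed range → this is EXTRAPOLATION, not interpolation

Why that matters here:
- Real relationships often flatten, saturate, or turn nonlinear at extremes
- The standard error of prediction grows with (x − x̄)², and x = 22.60 is far from x̄ = 5.47
- R² describes fit only over the sampled x values; it says nothing about behaviour beyond them

The R² = 0.9703 only validates the fit within [1.23, 9.96]; treat ŷ = 80.6783 with caution.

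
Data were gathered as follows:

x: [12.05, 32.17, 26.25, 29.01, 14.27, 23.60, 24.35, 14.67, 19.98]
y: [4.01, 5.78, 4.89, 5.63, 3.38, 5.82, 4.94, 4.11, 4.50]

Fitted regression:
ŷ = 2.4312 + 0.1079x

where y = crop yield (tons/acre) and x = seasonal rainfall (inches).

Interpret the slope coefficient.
An increase of one inch in rainfall is associated with a 0.1079 tons/acre increase in predicted crop yield.

The slope β₁ = 0.1079 gives the rate at which the fitted crop yield changes with rainfall.

Interpretation:
- Rainfall up by 1 inch → predicted crop yield increases by 0.1079 tons/acre
- The effect is assumed constant over the observed range of x (linearity)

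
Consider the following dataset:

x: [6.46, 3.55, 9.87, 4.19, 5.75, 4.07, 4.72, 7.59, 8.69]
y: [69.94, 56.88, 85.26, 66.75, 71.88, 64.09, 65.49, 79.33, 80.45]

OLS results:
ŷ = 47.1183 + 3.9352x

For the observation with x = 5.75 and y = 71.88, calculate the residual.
Residual = 2.1343

The residual is the difference between the actual value and the predicted value:

Residual = y - ŷ

Step 1: Calculate predicted value
ŷ = 47.1183 + 3.9352 × 5.75
ŷ = 69.7457

Step 2: Calculate residual
Residual = 71.88 - 69.7457
Residual = 2.1343

The residual is positive, so the observed y = 71.88 sits above the regression line (the line underestimates it by 2.1343).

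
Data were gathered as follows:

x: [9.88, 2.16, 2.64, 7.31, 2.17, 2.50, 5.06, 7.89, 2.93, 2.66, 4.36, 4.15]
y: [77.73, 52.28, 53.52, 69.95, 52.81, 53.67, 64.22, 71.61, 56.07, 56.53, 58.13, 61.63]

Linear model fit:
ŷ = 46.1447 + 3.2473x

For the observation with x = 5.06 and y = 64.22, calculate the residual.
Residual = 1.6440

The residual is the difference between the actual value and the predicted value:

Residual = y - ŷ

Step 1: Calculate predicted value
ŷ = 46.1447 + 3.2473 × 5.06
ŷ = 62.5760

Step 2: Calculate residual
Residual = 64.22 - 62.5760
Residual = 1.6440

Sign check: y > ŷ, so the point is above the line and the fit underestimates here.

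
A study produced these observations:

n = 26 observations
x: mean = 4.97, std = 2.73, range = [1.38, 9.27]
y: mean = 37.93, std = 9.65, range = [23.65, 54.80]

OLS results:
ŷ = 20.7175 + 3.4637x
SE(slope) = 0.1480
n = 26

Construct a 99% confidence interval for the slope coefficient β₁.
The 99% CI for β₁ is (3.0498, 3.8776)

Confidence interval for the slope:

The 99% CI for β₁ is: β̂₁ ± t*(α/2, n-2) × SE(β̂₁)

Step 1: Find critical t-value
- Confidence level = 0.99
- Degrees of freedom = n - 2 = 26 - 2 = 24
- t*(α/2, 24) = 2.7969

Step 2: Calculate margin of error
Margin = 2.7969 × 0.1480 = 0.4139

Step 3: Construct interval
CI = 3.4637 ± 0.4139
CI = (3.0498, 3.8776)

Interpretation: intervals built this way capture the true β₁ in 99% of repeated samples; here the plausible range for the per-unit effect of x on y is 3.0498 to 3.8776.
Since 0 is outside the interval, a two-sided test at α = 0.01 would reject H₀: β₁ = 0.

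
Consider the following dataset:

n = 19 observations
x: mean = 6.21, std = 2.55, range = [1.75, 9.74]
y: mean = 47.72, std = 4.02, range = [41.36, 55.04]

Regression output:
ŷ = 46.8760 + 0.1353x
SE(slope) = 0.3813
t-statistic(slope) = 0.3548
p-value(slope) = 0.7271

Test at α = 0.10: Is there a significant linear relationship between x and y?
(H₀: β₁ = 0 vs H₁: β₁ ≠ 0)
p-value = 0.7271 ≥ α = 0.10, so we fail to reject H₀. The relationship is not significant.

Hypothesis test for the slope coefficient:

H₀: β₁ = 0 (no linear relationship)
H₁: β₁ ≠ 0 (linear relationship exists)

Test statistic: t = β̂₁ / SE(β̂₁) = 0.1353 / 0.3813 = 0.3548

The p-value (0.7271) is the probability, under H₀, of a t-statistic at least as extreme as |t| = 0.3548 (two-sided, df = n − 2 = 17).

Decision rule: reject H₀ if p-value < α.
p-value = 0.7271 ≥ α = 0.10 → fail to reject H₀.

There is not sufficient evidence at the 10% significance level to conclude that a linear relationship exists between x and y.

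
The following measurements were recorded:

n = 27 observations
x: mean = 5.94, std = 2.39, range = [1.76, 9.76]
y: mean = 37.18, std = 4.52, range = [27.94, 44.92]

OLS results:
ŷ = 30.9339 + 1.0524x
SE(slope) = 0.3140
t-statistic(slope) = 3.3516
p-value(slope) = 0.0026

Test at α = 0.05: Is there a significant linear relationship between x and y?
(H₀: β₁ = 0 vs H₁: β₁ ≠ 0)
Reject H₀: p-value = 0.0026 < α = 0.05. The linear relationship is significant at the 5% level.

Hypothesis test for the slope coefficient:

H₀: β₁ = 0 (no linear relationship)
H₁: β₁ ≠ 0 (linear relationship exists)

Test statistic: t = β̂₁ / SE(β̂₁) = 1.0524 / 0.3140 = 3.3516

The p-value (0.0026) is the probability, under H₀, of a t-statistic at least as extreme as |t| = 3.3516 (two-sided, df = n − 2 = 25).

Decision rule: reject H₀ if p-value < α.
p-value = 0.0026 < α = 0.05 → reject H₀.

At α = 0.05 the data do provide convincing evidence of a nonzero slope.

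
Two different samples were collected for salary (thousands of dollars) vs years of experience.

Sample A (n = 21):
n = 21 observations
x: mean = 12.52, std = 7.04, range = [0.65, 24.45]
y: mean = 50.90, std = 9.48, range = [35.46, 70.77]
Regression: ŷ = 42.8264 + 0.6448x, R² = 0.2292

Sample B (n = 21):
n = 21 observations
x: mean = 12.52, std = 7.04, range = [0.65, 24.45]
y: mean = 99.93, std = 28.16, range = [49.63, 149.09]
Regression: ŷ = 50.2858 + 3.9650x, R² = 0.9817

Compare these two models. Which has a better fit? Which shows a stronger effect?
Model B has the better fit (R² = 0.9817 vs 0.2292). Model B shows the stronger effect (|β₁| = 3.9650 vs 0.6448).

Model Comparison:

Which explains more variance? (R²)
- Model A: R² = 0.2292 → 22.92% of variance in salary explained
- Model B: R² = 0.9817 → 98.17% of variance in salary explained
- 0.9817 > 0.2292 → Model B has the better fit

Which has the larger per-year effect? (|β₁|)
- Model A: β₁ = 0.6448 → predicted salary rises 0.6448 thousand dollars per additional year of experience
- Model B: β₁ = 3.9650 → predicted salary rises 3.9650 thousand dollars per additional year of experience
- |0.6448| < |3.9650| → Model B shows the stronger marginal effect

Notes:
- R² measures how tightly points cluster around the line; β₁ measures how steep the line is — they answer different questions.
- The two samples could reflect different populations, time periods, or measurement quality.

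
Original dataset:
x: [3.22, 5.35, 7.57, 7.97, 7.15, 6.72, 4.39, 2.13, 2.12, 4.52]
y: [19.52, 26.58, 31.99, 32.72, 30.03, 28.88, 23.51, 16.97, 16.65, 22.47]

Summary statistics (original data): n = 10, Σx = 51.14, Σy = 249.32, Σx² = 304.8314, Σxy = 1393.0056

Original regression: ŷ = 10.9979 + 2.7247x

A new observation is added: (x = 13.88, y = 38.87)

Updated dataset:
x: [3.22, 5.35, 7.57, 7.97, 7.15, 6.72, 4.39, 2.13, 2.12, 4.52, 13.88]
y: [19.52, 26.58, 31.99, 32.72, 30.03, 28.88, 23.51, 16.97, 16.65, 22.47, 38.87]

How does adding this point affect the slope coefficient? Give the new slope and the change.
The slope changes from 2.7247 to 2.0242 (change of -0.7005, or -25.7%).

x = 13.88 lies well outside the original x-range [2.12, 7.97] (x̄ ≈ 5.11), so this observation has high leverage and can move the slope substantially.

Step 1: Update the sums with the new point (n goes from 10 to 11)
Σx  = 51.14 + 13.88 = 65.02
Σy  = 249.32 + 38.87 = 288.19
Σx² = 304.8314 + 13.88² = 304.8314 + 192.6544 = 497.4858
Σxy = 1393.0056 + 13.88×38.87 = 1393.0056 + 539.5156 = 1932.5212

Step 2: Recompute the slope with b₁ = (nΣxy − ΣxΣy) / (nΣx² − (Σx)²)
Numerator   = 11×1932.5212 − 65.02×288.19 = 21257.7332 − 18738.1138 = 2519.6194
Denominator = 11×497.4858 − 65.02² = 5472.3438 − 4227.6004 = 1244.7434
b₁(new) = 2519.6194 / 1244.7434 = 2.0242

(Same formula on the original sums: (10×1393.0056 − 51.14×249.32) / (10×304.8314 − 51.14²) = 1179.8312 / 433.0144 = 2.7247, matching the given fit.)

Step 3: Change in slope
Δβ₁ = 2.0242 − 2.7247 = -0.7005
Relative change = -0.7005 / 2.7247 × 100% = -25.7%
→ the slope decreases when the point is added.

A high-leverage point only changes the slope if it is off the original line; here y = 38.87 is below the original trend, so the slope decreases.
In practice: check such a point for data-entry or measurement error.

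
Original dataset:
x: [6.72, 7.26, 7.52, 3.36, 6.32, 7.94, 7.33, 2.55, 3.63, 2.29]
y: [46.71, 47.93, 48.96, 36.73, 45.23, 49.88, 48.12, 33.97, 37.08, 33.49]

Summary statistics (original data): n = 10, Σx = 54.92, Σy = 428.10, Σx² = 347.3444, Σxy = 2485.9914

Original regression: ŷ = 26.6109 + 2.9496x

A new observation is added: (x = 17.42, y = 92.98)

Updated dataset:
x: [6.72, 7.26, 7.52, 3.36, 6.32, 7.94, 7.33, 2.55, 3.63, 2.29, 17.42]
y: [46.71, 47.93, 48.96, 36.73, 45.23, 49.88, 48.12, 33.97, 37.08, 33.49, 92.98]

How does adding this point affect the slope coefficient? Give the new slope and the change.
New slope β₁ = 3.8779 versus 2.9496 before: a change of +0.9283 (+31.5%).

The new point has HIGH LEVERAGE: x = 17.42 is far from the original mean x̄ = 54.92/10 ≈ 5.49 (original range [2.29, 7.94]).

Step 1: Update the sums with the new point (n goes from 10 to 11)
Σx  = 54.92 + 17.42 = 72.34
Σy  = 428.10 + 92.98 = 521.08
Σx² = 347.3444 + 17.42² = 347.3444 + 303.4564 = 650.8008
Σxy = 2485.9914 + 17.42×92.98 = 2485.9914 + 1619.7116 = 4105.7030

Step 2: Recompute the slope with b₁ = (nΣxy − ΣxΣy) / (nΣx² − (Σx)²)
Numerator   = 11×4105.7030 − 72.34×521.08 = 45162.7330 − 37694.9272 = 7467.8058
Denominator = 11×650.8008 − 72.34² = 7158.8088 − 5233.0756 = 1925.7332
b₁(new) = 7467.8058 / 1925.7332 = 3.8779

(Same formula on the original sums: (10×2485.9914 − 54.92×428.10) / (10×347.3444 − 54.92²) = 1348.6620 / 457.2376 = 2.9496, matching the given fit.)

Step 3: Change in slope
Δβ₁ = 3.8779 − 2.9496 = +0.9283
Relative change = +0.9283 / 2.9496 × 100% = +31.5%
→ the slope increases when the point is added.

A high-leverage point only changes the slope if it is off the original line; here y = 92.98 is above the original trend, so the slope increases.
In practice: investigate whether it comes from the same population as the rest of the sample.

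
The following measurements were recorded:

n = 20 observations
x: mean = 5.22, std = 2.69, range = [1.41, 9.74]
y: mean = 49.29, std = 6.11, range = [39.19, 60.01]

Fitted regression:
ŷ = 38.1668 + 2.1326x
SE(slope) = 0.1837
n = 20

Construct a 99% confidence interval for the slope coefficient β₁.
The 99% CI for β₁ is (1.6038, 2.6614)

Confidence interval for the slope:

The 99% CI for β₁ is: β̂₁ ± t*(α/2, n-2) × SE(β̂₁)

Step 1: Find critical t-value
- Confidence level = 0.99
- Degrees of freedom = n - 2 = 20 - 2 = 18
- t*(α/2, 18) = 2.8784

Step 2: Calculate margin of error
Margin = 2.8784 × 0.1837 = 0.5288

Step 3: Construct interval
CI = 2.1326 ± 0.5288
CI = (1.6038, 2.6614)

Interpretation: We are 99% confident that the true slope β₁ lies between 1.6038 and 2.6614.
Both endpoints are positive, so the data support a genuinely positive slope at this confidence level.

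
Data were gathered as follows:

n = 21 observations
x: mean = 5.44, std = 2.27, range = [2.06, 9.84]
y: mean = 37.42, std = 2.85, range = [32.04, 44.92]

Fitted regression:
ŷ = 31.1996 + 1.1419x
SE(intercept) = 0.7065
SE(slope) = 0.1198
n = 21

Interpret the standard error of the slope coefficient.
SE(slope) = 0.1198 measures the uncertainty in the estimated slope. The coefficient is estimated precisely (SE/|β̂₁| = 10.5%).

SE(β̂₁) = 0.1198 says: if we drew many samples of n = 21 from the same population and refit each time, the fitted slopes would scatter with a standard deviation of roughly 0.1198 around the true β₁.

Relative precision:
- SE / |β̂₁| = 0.1198 / 1.1419 = 10.5%
- Rule of thumb (under 20%: precise; 20% to under 50%: moderately precise; 50% or more: imprecise) → precise

Link to the t-test: t = β̂₁ / SE(β̂₁) = 1.1419 / 0.1198 = 9.5317, the statistic for H₀: β₁ = 0.

What drives SE(β̂₁): more residual scatter → larger SE.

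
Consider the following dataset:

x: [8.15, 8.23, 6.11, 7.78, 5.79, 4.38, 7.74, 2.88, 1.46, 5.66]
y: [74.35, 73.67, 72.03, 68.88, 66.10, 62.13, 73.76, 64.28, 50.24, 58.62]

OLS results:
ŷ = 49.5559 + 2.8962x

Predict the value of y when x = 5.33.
ŷ = 64.9926

To predict y for x = 5.33, substitute into the regression equation:

ŷ = 49.5559 + 2.8962 × 5.33
ŷ = 49.5559 + 15.4367
ŷ = 64.9926

This is the fitted mean response at that x — an individual observation would come with a wider prediction interval.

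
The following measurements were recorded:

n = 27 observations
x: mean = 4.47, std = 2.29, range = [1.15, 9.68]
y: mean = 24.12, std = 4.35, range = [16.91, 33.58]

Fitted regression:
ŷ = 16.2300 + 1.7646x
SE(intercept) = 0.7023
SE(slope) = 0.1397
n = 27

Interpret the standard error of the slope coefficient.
SE(slope) = 0.1397 measures the uncertainty in the estimated slope. The coefficient is estimated precisely (SE/|β̂₁| = 7.9%).

SE(β̂₁) = s / √Sxx, where s is the residual standard deviation and Sxx = Σ(x − x̄)². It is the yardstick for how far β̂₁ = 1.7646 could plausibly be from the true slope.

Relative precision:
- SE / |β̂₁| = 0.1397 / 1.7646 = 7.9%
- Rule of thumb (under 20%: precise; 20% to under 50%: moderately precise; 50% or more: imprecise) → precise

Rough 95% range (±2 SE): 1.7646 ± 0.2794 → (1.4852, 2.0440).

What drives SE(β̂₁): larger n (here n = 27) → smaller SE; wider spread of x values → smaller SE.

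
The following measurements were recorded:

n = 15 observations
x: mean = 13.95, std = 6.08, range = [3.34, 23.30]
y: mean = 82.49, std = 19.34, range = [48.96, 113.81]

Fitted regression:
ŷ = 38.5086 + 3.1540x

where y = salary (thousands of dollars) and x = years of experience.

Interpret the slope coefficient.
For each additional year of experience, predicted salary increases by approximately 3.1540 thousand dollars.

The slope coefficient β₁ = 3.1540 represents the marginal effect of experience on salary.

Interpretation:
- Experience up by 1 year → predicted salary increases by 3.1540 thousand dollars
- This is a linear approximation: the same per-unit change is assumed across the whole observed x range
- The sign (+) gives the direction; the magnitude 3.1540 gives the size of the effect per year

The intercept β₀ = 38.5086 is the predicted salary when experience = 0; since the smallest observed x is 3.34, this is an extrapolation and mainly anchors the line.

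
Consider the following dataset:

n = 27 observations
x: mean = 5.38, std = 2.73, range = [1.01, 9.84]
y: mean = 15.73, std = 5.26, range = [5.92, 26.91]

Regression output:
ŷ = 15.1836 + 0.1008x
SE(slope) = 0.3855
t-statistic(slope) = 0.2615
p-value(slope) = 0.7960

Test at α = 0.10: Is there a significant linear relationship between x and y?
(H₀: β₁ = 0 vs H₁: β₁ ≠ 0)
Since p-value = 0.7960 ≥ α = 0.10, fail to reject H₀ — the slope is not significantly different from 0.

Hypothesis test for the slope coefficient:

H₀: β₁ = 0 (no linear relationship)
H₁: β₁ ≠ 0 (linear relationship exists)

Test statistic: t = β̂₁ / SE(β̂₁) = 0.1008 / 0.3855 = 0.2615

With df = 25, the two-sided p-value for |t| = 0.2615 is 0.7960.

Decision rule: reject H₀ if p-value < α.
p-value = 0.7960 ≥ α = 0.10 → fail to reject H₀.

Conclusion: the linear association between x and y is not significant at the 10% level.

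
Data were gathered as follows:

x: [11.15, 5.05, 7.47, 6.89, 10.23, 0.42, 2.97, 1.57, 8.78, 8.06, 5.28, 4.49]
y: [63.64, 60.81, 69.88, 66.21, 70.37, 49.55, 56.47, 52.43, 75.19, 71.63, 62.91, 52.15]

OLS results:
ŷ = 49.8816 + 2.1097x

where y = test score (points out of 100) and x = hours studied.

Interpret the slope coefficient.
On average, test score is about 2.1097 points higher for every extra hour of study time.

The slope coefficient β₁ = 2.1097 represents the marginal effect of study time on test score.

Interpretation:
- Study time up by 1 hour → predicted test score increases by 2.1097 points
- This is a linear approximation: the same per-unit change is assumed across the whole observed x range
- The slope describes association in these data, not necessarily a causal effect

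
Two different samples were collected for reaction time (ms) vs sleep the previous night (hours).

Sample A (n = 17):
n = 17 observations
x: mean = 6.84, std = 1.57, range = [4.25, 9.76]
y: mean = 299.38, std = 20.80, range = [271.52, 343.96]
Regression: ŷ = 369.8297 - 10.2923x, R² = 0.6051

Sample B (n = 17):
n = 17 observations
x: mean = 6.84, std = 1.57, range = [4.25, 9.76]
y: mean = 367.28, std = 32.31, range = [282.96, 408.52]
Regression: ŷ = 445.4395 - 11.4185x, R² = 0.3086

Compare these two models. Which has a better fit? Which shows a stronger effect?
Model A has the better fit (R² = 0.6051 vs 0.3086). Model B shows the stronger effect (|β₁| = 11.4185 vs 10.2923).

Model Comparison:

Goodness of fit (R²):
- Model A: R² = 0.6051 → 60.51% of variance in reaction time explained
- Model B: R² = 0.3086 → 30.86% of variance in reaction time explained
- 0.6051 > 0.3086 → Model A has the better fit

Effect size (slope magnitude):
- Model A: β₁ = -10.2923 → predicted reaction time falls 10.2923 ms per additional hour of sleep
- Model B: β₁ = -11.4185 → predicted reaction time falls 11.4185 ms per additional hour of sleep
- |-10.2923| < |-11.4185| → Model B shows the stronger marginal effect

Notes:
- A better fit (higher R²) doesn't necessarily mean a more important relationship.
- A steeper slope doesn't make a better model if the scatter around the line is large.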